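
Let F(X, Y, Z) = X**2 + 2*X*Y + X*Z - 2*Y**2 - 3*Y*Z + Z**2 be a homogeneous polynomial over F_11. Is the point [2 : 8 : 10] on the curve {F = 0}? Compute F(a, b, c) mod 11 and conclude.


F(2,8,10) ≡ 8 (mod 11); P is NOT on the curve.

Evaluate F(2, 8, 10) term-by-term (mod 11).
  X**2 ↦ 1·4·1·1 = 4
  2*X*Y ↦ 2·2·8·1 = 32
  X*Z ↦ 1·2·1·10 = 20
  -2*Y**2 ↦ -2·1·64·1 = -128
  -3*Y*Z ↦ -3·1·8·10 = -240
  Z**2 ↦ 1·1·1·100 = 100
Sum: F(2, 8, 10) = (4) + (32) + (20) + (-128) + (-240) + (100) = -212.
Reducing mod 11: -212 ≡ 8 (mod 11).
Since F(a, b, c) ≡ 8 ≠ 0 (mod 11), P does NOT lie on the curve.


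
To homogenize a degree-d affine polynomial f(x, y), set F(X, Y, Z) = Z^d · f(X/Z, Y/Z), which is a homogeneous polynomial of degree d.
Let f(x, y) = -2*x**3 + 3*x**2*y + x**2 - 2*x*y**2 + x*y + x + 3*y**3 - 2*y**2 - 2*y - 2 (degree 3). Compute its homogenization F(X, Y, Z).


F(X, Y, Z) = -2*X**3 + 3*X**2*Y + X**2*Z - 2*X*Y**2 + X*Y*Z + X*Z**2 + 3*Y**3 - 2*Y**2*Z - 2*Y*Z**2 - 2*Z**3

deg(f) = 3.
Substitute x = X/Z, y = Y/Z into f, then multiply by Z^3.
  monomial -2·x^3·y^0 ↦ -2·X^3·Y^0·Z^0.
  monomial 3·x^2·y^1 ↦ 3·X^2·Y^1·Z^0.
  monomial 1·x^2·y^0 ↦ 1·X^2·Y^0·Z^1.
  monomial -2·x^1·y^2 ↦ -2·X^1·Y^2·Z^0.
  monomial 1·x^1·y^1 ↦ 1·X^1·Y^1·Z^1.
  monomial 1·x^1·y^0 ↦ 1·X^1·Y^0·Z^2.
  monomial 3·x^0·y^3 ↦ 3·X^0·Y^3·Z^0.
  monomial -2·x^0·y^2 ↦ -2·X^0·Y^2·Z^1.
  monomial -2·x^0·y^1 ↦ -2·X^0·Y^1·Z^2.
  monomial -2·x^0·y^0 ↦ -2·X^0·Y^0·Z^3.
Collecting: F(X, Y, Z) = -2*X**3 + 3*X**2*Y + X**2*Z - 2*X*Y**2 + X*Y*Z + X*Z**2 + 3*Y**3 - 2*Y**2*Z - 2*Y*Z**2 - 2*Z**3.


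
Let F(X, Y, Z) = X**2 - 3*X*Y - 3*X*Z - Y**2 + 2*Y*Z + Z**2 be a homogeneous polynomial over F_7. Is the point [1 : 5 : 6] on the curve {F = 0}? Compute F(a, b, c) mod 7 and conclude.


F(1,5,6) ≡ 4 (mod 7); P is NOT on the curve.

Evaluate F(1, 5, 6) term-by-term (mod 7).
  X**2 ↦ 1·1·1·1 = 1
  -3*X*Y ↦ -3·1·5·1 = -15
  -3*X*Z ↦ -3·1·1·6 = -18
  -Y**2 ↦ -1·1·25·1 = -25
  2*Y*Z ↦ 2·1·5·6 = 60
  Z**2 ↦ 1·1·1·36 = 36
Sum: F(1, 5, 6) = (1) + (-15) + (-18) + (-25) + (60) + (36) = 39.
Reducing mod 7: 39 ≡ 4 (mod 7).
Since F(a, b, c) ≡ 4 ≠ 0 (mod 7), P does NOT lie on the curve.


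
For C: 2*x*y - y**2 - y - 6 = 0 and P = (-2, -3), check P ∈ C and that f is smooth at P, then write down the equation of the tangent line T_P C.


Tangent line at P: -6*x + y - 9 = 0.

Step 1: f(-2, -3) = 0, so P lies on C.
Step 2: partial derivatives
  f_x(x, y) = 2*y, f_y(x, y) = 2*x - 2*y - 1.
  f_x(P) = -6, f_y(P) = 1 (gradient nonzero, so P is smooth).
Step 3: tangent line at P: -6·(x − -2) + 1·(y − -3) = 0.
Expanding: -6*x + y - 9 = 0.


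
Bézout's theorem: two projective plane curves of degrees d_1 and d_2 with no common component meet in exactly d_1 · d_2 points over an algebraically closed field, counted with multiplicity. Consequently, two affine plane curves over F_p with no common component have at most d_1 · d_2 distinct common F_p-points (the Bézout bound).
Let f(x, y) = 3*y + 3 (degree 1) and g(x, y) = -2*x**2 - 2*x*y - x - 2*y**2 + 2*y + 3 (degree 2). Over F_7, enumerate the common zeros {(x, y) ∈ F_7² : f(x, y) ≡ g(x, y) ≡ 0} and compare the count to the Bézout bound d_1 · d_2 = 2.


Common zeros: {(2, 6)}; count = 1; Bézout bound = 2.

deg(f) = 1, deg(g) = 2, so Bézout bound = 2.
Scan x ∈ F_7. For each x, list the y ∈ F_7 with f(x, y) ≡ 0 and those with g(x, y) ≡ 0 (mod 7); the common zeros in that column are the intersection.
  x = 0: f ≡ 0 at y ∈ {6}; g ≡ 0 at y ∈ {4}; common: ∅.
  x = 1: f ≡ 0 at y ∈ {6}; g ≡ 0 at y ∈ {0}; common: ∅.
  x = 2: f ≡ 0 at y ∈ {6}; g ≡ 0 at y ∈ {0, 6}; common: {6}.
  x = 3: f ≡ 0 at y ∈ {6}; g ≡ 0 at y ∈ ∅; common: ∅.
  x = 4: f ≡ 0 at y ∈ {6}; g ≡ 0 at y ∈ ∅; common: ∅.
  x = 5: f ≡ 0 at y ∈ {6}; g ≡ 0 at y ∈ ∅; common: ∅.
  x = 6: f ≡ 0 at y ∈ {6}; g ≡ 0 at y ∈ {4, 5}; common: ∅.
Collecting: common zeros = {(2, 6)}, so the count is 1.
Comparison with the Bézout bound: 1 ≤ 2 = deg(f)·deg(g), as expected for curves with no common component (the affine F_7-count falls short of the bound because intersections may lie at infinity, over extension fields, or carry multiplicity).


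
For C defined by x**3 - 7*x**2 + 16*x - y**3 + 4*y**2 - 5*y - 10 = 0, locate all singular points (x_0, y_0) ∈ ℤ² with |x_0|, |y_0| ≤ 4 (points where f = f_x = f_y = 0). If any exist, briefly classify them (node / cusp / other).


Singular points: {(2, 1)}; classification: node.

Compute partial derivatives:
  f_x = 3*x**2 - 14*x + 16.
  f_y = -3*y**2 + 8*y - 5.
Scan x_0 ∈ {−4, ..., 4}. For each x_0, f_y(x_0, y) is a polynomial in y; find its integer roots y ∈ {−4, ..., 4}, then test f_x and f at those candidates.
  x = -4: f_y(-4, y) = -3*y**2 + 8*y - 5; vanishes at y ∈ {1}. (-4, 1): f_x = 120 ≠ 0.
  x = -3: f_y(-3, y) = -3*y**2 + 8*y - 5; vanishes at y ∈ {1}. (-3, 1): f_x = 85 ≠ 0.
  x = -2: f_y(-2, y) = -3*y**2 + 8*y - 5; vanishes at y ∈ {1}. (-2, 1): f_x = 56 ≠ 0.
  x = -1: f_y(-1, y) = -3*y**2 + 8*y - 5; vanishes at y ∈ {1}. (-1, 1): f_x = 33 ≠ 0.
  x = 0: f_y(0, y) = -3*y**2 + 8*y - 5; vanishes at y ∈ {1}. (0, 1): f_x = 16 ≠ 0.
  x = 1: f_y(1, y) = -3*y**2 + 8*y - 5; vanishes at y ∈ {1}. (1, 1): f_x = 5 ≠ 0.
  x = 2: f_y(2, y) = -3*y**2 + 8*y - 5; vanishes at y ∈ {1}. (2, 1): f_x = 0, f = 0 — SINGULAR.
  x = 3: f_y(3, y) = -3*y**2 + 8*y - 5; vanishes at y ∈ {1}. (3, 1): f_x = 1 ≠ 0.
  x = 4: f_y(4, y) = -3*y**2 + 8*y - 5; vanishes at y ∈ {1}. (4, 1): f_x = 8 ≠ 0.
Only singular point on the grid: (2, 1).
Classify: substitute x = 2 + u, y = 1 + v and expand: f = u**3 - u**2 - v**3 + v**2.
No constant or linear terms (consistent with a singular point). Quadratic part: -u**2 + v**2. Cubic part: u**3 - v**3.
The quadratic part v**2 - u**2 = (v − u)(v + u) splits into two distinct linear factors, so there are two distinct tangent lines y − 1 = ±(x − 2) — this is a node (ordinary double point).
Classification: node.


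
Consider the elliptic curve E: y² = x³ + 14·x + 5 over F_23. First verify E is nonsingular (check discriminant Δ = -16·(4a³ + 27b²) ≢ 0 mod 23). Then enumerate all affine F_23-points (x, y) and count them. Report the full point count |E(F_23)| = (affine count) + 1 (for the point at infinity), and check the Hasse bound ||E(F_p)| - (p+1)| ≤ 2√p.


Affine points = {(2, 8), (2, 15), (5, 4), (5, 19), (6, 11), (6, 12), (7, 3), (7, 20), (8, 10), (8, 13), (9, 3), (9, 20), (10, 8), (10, 15), (11, 8), (11, 15), (14, 1), (14, 22), (15, 5), (15, 18), (16, 1), (16, 22), (17, 2), (17, 21), (19, 0), (22, 6), (22, 17)}; affine count = 27; |E(F_23)| = 28.

Discriminant check: Δ ∝ 4a³ + 27b² = 4·14³ + 27·5² = 4·2744 + 27·25 ≡ 13 (mod 23). Nonzero ⇒ E is nonsingular.
For each x ∈ F_23, compute rhs = x³ + 14·x + 5 mod 23, then count y ∈ F_23 with y² ≡ rhs.
  x = 0: rhs = 5, matching y values: none (0 points).
  x = 1: rhs = 20, matching y values: none (0 points).
  x = 2: rhs = 18, matching y values: 8, 15 (2 points).
  x = 3: rhs = 5, matching y values: none (0 points).
  x = 4: rhs = 10, matching y values: none (0 points).
  x = 5: rhs = 16, matching y values: 4, 19 (2 points).
  x = 6: rhs = 6, matching y values: 11, 12 (2 points).
  x = 7: rhs = 9, matching y values: 3, 20 (2 points).
  x = 8: rhs = 8, matching y values: 10, 13 (2 points).
  x = 9: rhs = 9, matching y values: 3, 20 (2 points).
  x = 10: rhs = 18, matching y values: 8, 15 (2 points).
  x = 11: rhs = 18, matching y values: 8, 15 (2 points).
  x = 12: rhs = 15, matching y values: none (0 points).
  x = 13: rhs = 15, matching y values: none (0 points).
  x = 14: rhs = 1, matching y values: 1, 22 (2 points).
  x = 15: rhs = 2, matching y values: 5, 18 (2 points).
  x = 16: rhs = 1, matching y values: 1, 22 (2 points).
  x = 17: rhs = 4, matching y values: 2, 21 (2 points).
  x = 18: rhs = 17, matching y values: none (0 points).
  x = 19: rhs = 0, matching y values: 0 (1 points).
  x = 20: rhs = 5, matching y values: none (0 points).
  x = 21: rhs = 15, matching y values: none (0 points).
  x = 22: rhs = 13, matching y values: 6, 17 (2 points).
Total affine count: 27.
Full point count |E(F_23)| = 27 + 1 = 28.
Hasse bound: |28 − (23+1)| = |4| = 4 ≤ 2√23 ≈ 9.5917 ✓.


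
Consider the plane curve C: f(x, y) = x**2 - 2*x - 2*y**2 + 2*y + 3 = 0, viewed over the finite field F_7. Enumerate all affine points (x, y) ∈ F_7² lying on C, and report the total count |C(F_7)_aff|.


Affine F_7-points: {(0, 4), (2, 4), (4, 2), (4, 6), (5, 2), (5, 6)}; count = 6.

For each of the 49 pairs (x, y) ∈ F_7², evaluate f(x, y) mod 7. Record the zeros.
  x = 0: [0↦3, 1↦3, 2↦6, 3↦5, 4↦0, 5↦5, 6↦6]  zeros at y ∈ {4}
  x = 1: [0↦2, 1↦2, 2↦5, 3↦4, 4↦6, 5↦4, 6↦5]  zeros at y ∈ ∅
  x = 2: [0↦3, 1↦3, 2↦6, 3↦5, 4↦0, 5↦5, 6↦6]  zeros at y ∈ {4}
  x = 3: [0↦6, 1↦6, 2↦2, 3↦1, 4↦3, 5↦1, 6↦2]  zeros at y ∈ ∅
  x = 4: [0↦4, 1↦4, 2↦0, 3↦6, 4↦1, 5↦6, 6↦0]  zeros at y ∈ {2, 6}
  x = 5: [0↦4, 1↦4, 2↦0, 3↦6, 4↦1, 5↦6, 6↦0]  zeros at y ∈ {2, 6}
  x = 6: [0↦6, 1↦6, 2↦2, 3↦1, 4↦3, 5↦1, 6↦2]  zeros at y ∈ ∅
Collecting zeros: affine points = {(0, 4), (2, 4), (4, 2), (4, 6), (5, 2), (5, 6)}.
Total count |C(F_7)_aff| = 6.


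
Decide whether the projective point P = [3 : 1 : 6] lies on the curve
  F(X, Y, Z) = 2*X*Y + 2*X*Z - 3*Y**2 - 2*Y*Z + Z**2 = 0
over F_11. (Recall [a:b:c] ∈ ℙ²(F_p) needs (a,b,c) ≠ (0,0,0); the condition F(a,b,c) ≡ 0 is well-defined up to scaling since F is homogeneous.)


F(3,1,6) ≡ 8 (mod 11); P is NOT on the curve.

Evaluate F(3, 1, 6) term-by-term (mod 11).
  2*X*Y ↦ 2·3·1·1 = 6
  2*X*Z ↦ 2·3·1·6 = 36
  -3*Y**2 ↦ -3·1·1·1 = -3
  -2*Y*Z ↦ -2·1·1·6 = -12
  Z**2 ↦ 1·1·1·36 = 36
Sum: F(3, 1, 6) = (6) + (36) + (-3) + (-12) + (36) = 63.
Reducing mod 11: 63 ≡ 8 (mod 11).
Since F(a, b, c) ≡ 8 ≠ 0 (mod 11), P does NOT lie on the curve.


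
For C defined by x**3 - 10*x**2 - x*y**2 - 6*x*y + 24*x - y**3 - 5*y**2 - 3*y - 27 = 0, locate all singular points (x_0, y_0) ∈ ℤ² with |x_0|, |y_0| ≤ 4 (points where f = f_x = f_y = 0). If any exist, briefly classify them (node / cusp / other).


Singular points: {(3, -3)}; classification: node.

Compute partial derivatives:
  f_x = 3*x**2 - 20*x - y**2 - 6*y + 24.
  f_y = -2*x*y - 6*x - 3*y**2 - 10*y - 3.
Scan x_0 ∈ {−4, ..., 4}. For each x_0, f_y(x_0, y) is a polynomial in y; find its integer roots y ∈ {−4, ..., 4}, then test f_x and f at those candidates.
  x = -4: f_y(-4, y) = -3*y**2 - 2*y + 21; vanishes at y ∈ {-3}. (-4, -3): f_x = 161 ≠ 0.
  x = -3: f_y(-3, y) = -3*y**2 - 4*y + 15; vanishes at y ∈ {-3}. (-3, -3): f_x = 120 ≠ 0.
  x = -2: f_y(-2, y) = -3*y**2 - 6*y + 9; vanishes at y ∈ {-3, 1}. (-2, -3): f_x = 85 ≠ 0; (-2, 1): f_x = 69 ≠ 0.
  x = -1: f_y(-1, y) = -3*y**2 - 8*y + 3; vanishes at y ∈ {-3}. (-1, -3): f_x = 56 ≠ 0.
  x = 0: f_y(0, y) = -3*y**2 - 10*y - 3; vanishes at y ∈ {-3}. (0, -3): f_x = 33 ≠ 0.
  x = 1: f_y(1, y) = -3*y**2 - 12*y - 9; vanishes at y ∈ {-3, -1}. (1, -3): f_x = 16 ≠ 0; (1, -1): f_x = 12 ≠ 0.
  x = 2: f_y(2, y) = -3*y**2 - 14*y - 15; vanishes at y ∈ {-3}. (2, -3): f_x = 5 ≠ 0.
  x = 3: f_y(3, y) = -3*y**2 - 16*y - 21; vanishes at y ∈ {-3}. (3, -3): f_x = 0, f = 0 — SINGULAR.
  x = 4: f_y(4, y) = -3*y**2 - 18*y - 27; vanishes at y ∈ {-3}. (4, -3): f_x = 1 ≠ 0.
Only singular point on the grid: (3, -3).
Classify: substitute x = 3 + u, y = -3 + v and expand: f = u**3 - u**2 - u*v**2 - v**3 + v**2.
No constant or linear terms (consistent with a singular point). Quadratic part: -u**2 + v**2. Cubic part: u**3 - u*v**2 - v**3.
The quadratic part v**2 - u**2 = (v − u)(v + u) splits into two distinct linear factors, so there are two distinct tangent lines y − -3 = ±(x − 3) — this is a node (ordinary double point).
Classification: node.


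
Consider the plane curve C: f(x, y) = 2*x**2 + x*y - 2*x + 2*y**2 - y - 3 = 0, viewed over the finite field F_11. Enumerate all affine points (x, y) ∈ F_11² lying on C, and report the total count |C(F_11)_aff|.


Affine F_11-points: {(0, 7), (0, 10), (2, 2), (2, 3), (3, 3), (3, 7), (6, 5), (6, 9), (7, 9), (7, 10), (9, 2), (9, 5)}; count = 12.

For each of the 121 pairs (x, y) ∈ F_11², evaluate f(x, y) mod 11. Record the zeros.
  x = 0: [0↦8, 1↦9, 2↦3, 3↦1, 4↦3, 5↦9, 6↦8, 7↦0, 8↦7, 9↦7, 10↦0]  zeros at y ∈ {7, 10}
  x = 1: [0↦8, 1↦10, 2↦5, 3↦4, 4↦7, 5↦3, 6↦3, 7↦7, 8↦4, 9↦5, 10↦10]  zeros at y ∈ ∅
  x = 2: [0↦1, 1↦4, 2↦0, 3↦0, 4↦4, 5↦1, 6↦2, 7↦7, 8↦5, 9↦7, 10↦2]  zeros at y ∈ {2, 3}
  x = 3: [0↦9, 1↦2, 2↦10, 3↦0, 4↦5, 5↦3, 6↦5, 7↦0, 8↦10, 9↦2, 10↦9]  zeros at y ∈ {3, 7}
  x = 4: [0↦10, 1↦4, 2↦2, 3↦4, 4↦10, 5↦9, 6↦1, 7↦8, 8↦8, 9↦1, 10↦9]  zeros at y ∈ ∅
  x = 5: [0↦4, 1↦10, 2↦9, 3↦1, 4↦8, 5↦8, 6↦1, 7↦9, 8↦10, 9↦4, 10↦2]  zeros at y ∈ ∅
  x = 6: [0↦2, 1↦9, 2↦9, 3↦2, 4↦10, 5↦0, 6↦5, 7↦3, 8↦5, 9↦0, 10↦10]  zeros at y ∈ {5, 9}
  x = 7: [0↦4, 1↦1, 2↦2, 3↦7, 4↦5, 5↦7, 6↦2, 7↦1, 8↦4, 9↦0, 10↦0]  zeros at y ∈ {9, 10}
  x = 8: [0↦10, 1↦8, 2↦10, 3↦5, 4↦4, 5↦7, 6↦3, 7↦3, 8↦7, 9↦4, 10↦5]  zeros at y ∈ ∅
  x = 9: [0↦9, 1↦8, 2↦0, 3↦7, 4↦7, 5↦0, 6↦8, 7↦9, 8↦3, 9↦1, 10↦3]  zeros at y ∈ {2, 5}
  x = 10: [0↦1, 1↦1, 2↦5, 3↦2, 4↦3, 5↦8, 6↦6, 7↦8, 8↦3, 9↦2, 10↦5]  zeros at y ∈ ∅
Collecting zeros: affine points = {(0, 7), (0, 10), (2, 2), (2, 3), (3, 3), (3, 7), (6, 5), (6, 9), (7, 9), (7, 10), (9, 2), (9, 5)}.
Total count |C(F_11)_aff| = 12.


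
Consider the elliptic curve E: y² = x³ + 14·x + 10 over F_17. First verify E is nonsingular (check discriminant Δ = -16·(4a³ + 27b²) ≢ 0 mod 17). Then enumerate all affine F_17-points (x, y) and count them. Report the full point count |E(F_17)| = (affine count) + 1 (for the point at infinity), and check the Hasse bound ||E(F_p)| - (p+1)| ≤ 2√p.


Affine points = {(1, 5), (1, 12), (5, 1), (5, 16), (6, 2), (6, 15), (7, 3), (7, 14), (9, 7), (9, 10), (11, 4), (11, 13), (12, 6), (12, 11), (13, 3), (13, 14), (14, 3), (14, 14), (15, 5), (15, 12)}; affine count = 20; |E(F_17)| = 21.

Discriminant check: Δ ∝ 4a³ + 27b² = 4·14³ + 27·10² = 4·2744 + 27·100 ≡ 8 (mod 17). Nonzero ⇒ E is nonsingular.
For each x ∈ F_17, compute rhs = x³ + 14·x + 10 mod 17, then count y ∈ F_17 with y² ≡ rhs.
  x = 0: rhs = 10, matching y values: none (0 points).
  x = 1: rhs = 8, matching y values: 5, 12 (2 points).
  x = 2: rhs = 12, matching y values: none (0 points).
  x = 3: rhs = 11, matching y values: none (0 points).
  x = 4: rhs = 11, matching y values: none (0 points).
  x = 5: rhs = 1, matching y values: 1, 16 (2 points).
  x = 6: rhs = 4, matching y values: 2, 15 (2 points).
  x = 7: rhs = 9, matching y values: 3, 14 (2 points).
  x = 8: rhs = 5, matching y values: none (0 points).
  x = 9: rhs = 15, matching y values: 7, 10 (2 points).
  x = 10: rhs = 11, matching y values: none (0 points).
  x = 11: rhs = 16, matching y values: 4, 13 (2 points).
  x = 12: rhs = 2, matching y values: 6, 11 (2 points).
  x = 13: rhs = 9, matching y values: 3, 14 (2 points).
  x = 14: rhs = 9, matching y values: 3, 14 (2 points).
  x = 15: rhs = 8, matching y values: 5, 12 (2 points).
  x = 16: rhs = 12, matching y values: none (0 points).
Total affine count: 20.
Full point count |E(F_17)| = 20 + 1 = 21.
Hasse bound: |21 − (17+1)| = |3| = 3 ≤ 2√17 ≈ 8.2462 ✓.


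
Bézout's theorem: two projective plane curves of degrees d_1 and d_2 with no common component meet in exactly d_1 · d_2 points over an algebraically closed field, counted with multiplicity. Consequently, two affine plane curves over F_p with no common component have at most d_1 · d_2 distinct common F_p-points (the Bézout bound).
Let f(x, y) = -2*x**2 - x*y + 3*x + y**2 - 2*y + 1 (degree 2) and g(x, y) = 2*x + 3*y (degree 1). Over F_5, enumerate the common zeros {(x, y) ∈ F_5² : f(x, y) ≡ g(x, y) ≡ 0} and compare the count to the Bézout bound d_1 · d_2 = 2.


Common zeros: {(1, 1), (2, 2)}; count = 2; Bézout bound = 2.

deg(f) = 2, deg(g) = 1, so Bézout bound = 2.
Scan x ∈ F_5. For each x, list the y ∈ F_5 with f(x, y) ≡ 0 and those with g(x, y) ≡ 0 (mod 5); the common zeros in that column are the intersection.
  x = 0: f ≡ 0 at y ∈ {1}; g ≡ 0 at y ∈ {0}; common: ∅.
  x = 1: f ≡ 0 at y ∈ {1, 2}; g ≡ 0 at y ∈ {1}; common: {1}.
  x = 2: f ≡ 0 at y ∈ {2}; g ≡ 0 at y ∈ {2}; common: {2}.
  x = 3: f ≡ 0 at y ∈ ∅; g ≡ 0 at y ∈ {3}; common: ∅.
  x = 4: f ≡ 0 at y ∈ ∅; g ≡ 0 at y ∈ {4}; common: ∅.
Collecting: common zeros = {(1, 1), (2, 2)}, so the count is 2.
Comparison with the Bézout bound: 2 ≤ 2 = deg(f)·deg(g), as expected for curves with no common component (the bound is attained).


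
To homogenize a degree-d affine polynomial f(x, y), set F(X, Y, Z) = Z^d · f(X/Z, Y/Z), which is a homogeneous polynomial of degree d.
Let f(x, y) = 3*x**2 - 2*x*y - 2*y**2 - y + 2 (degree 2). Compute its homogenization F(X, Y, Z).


F(X, Y, Z) = 3*X**2 - 2*X*Y - 2*Y**2 - Y*Z + 2*Z**2

deg(f) = 2.
Substitute x = X/Z, y = Y/Z into f, then multiply by Z^2.
  monomial 3·x^2·y^0 ↦ 3·X^2·Y^0·Z^0.
  monomial -2·x^1·y^1 ↦ -2·X^1·Y^1·Z^0.
  monomial -2·x^0·y^2 ↦ -2·X^0·Y^2·Z^0.
  monomial -1·x^0·y^1 ↦ -1·X^0·Y^1·Z^1.
  monomial 2·x^0·y^0 ↦ 2·X^0·Y^0·Z^2.
Collecting: F(X, Y, Z) = 3*X**2 - 2*X*Y - 2*Y**2 - Y*Z + 2*Z**2.


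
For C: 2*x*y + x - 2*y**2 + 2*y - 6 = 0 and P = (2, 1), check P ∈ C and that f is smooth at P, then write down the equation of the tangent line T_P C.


Tangent line at P: 3*x + 2*y - 8 = 0.

Step 1: f(2, 1) = 0, so P lies on C.
Step 2: partial derivatives
  f_x(x, y) = 2*y + 1, f_y(x, y) = 2*x - 4*y + 2.
  f_x(P) = 3, f_y(P) = 2 (gradient nonzero, so P is smooth).
Step 3: tangent line at P: 3·(x − 2) + 2·(y − 1) = 0.
Expanding: 3*x + 2*y - 8 = 0.


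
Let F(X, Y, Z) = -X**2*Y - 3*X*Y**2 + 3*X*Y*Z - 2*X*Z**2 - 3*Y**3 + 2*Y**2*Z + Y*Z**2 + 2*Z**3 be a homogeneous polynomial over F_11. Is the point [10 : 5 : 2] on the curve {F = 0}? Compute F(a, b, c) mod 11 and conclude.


F(10,5,2) ≡ 7 (mod 11); P is NOT on the curve.

Evaluate F(10, 5, 2) term-by-term (mod 11).
  -X**2*Y ↦ -1·100·5·1 = -500
  -3*X*Y**2 ↦ -3·10·25·1 = -750
  3*X*Y*Z ↦ 3·10·5·2 = 300
  -2*X*Z**2 ↦ -2·10·1·4 = -80
  -3*Y**3 ↦ -3·1·125·1 = -375
  2*Y**2*Z ↦ 2·1·25·2 = 100
  Y*Z**2 ↦ 1·1·5·4 = 20
  2*Z**3 ↦ 2·1·1·8 = 16
Sum: F(10, 5, 2) = (-500) + (-750) + (300) + (-80) + (-375) + (100) + (20) + (16) = -1269.
Reducing mod 11: -1269 ≡ 7 (mod 11).
Since F(a, b, c) ≡ 7 ≠ 0 (mod 11), P does NOT lie on the curve.


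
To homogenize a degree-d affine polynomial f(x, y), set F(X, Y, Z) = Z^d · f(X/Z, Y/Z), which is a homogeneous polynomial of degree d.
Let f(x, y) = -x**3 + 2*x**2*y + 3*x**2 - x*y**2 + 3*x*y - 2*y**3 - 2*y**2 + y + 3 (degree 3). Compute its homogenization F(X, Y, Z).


F(X, Y, Z) = -X**3 + 2*X**2*Y + 3*X**2*Z - X*Y**2 + 3*X*Y*Z - 2*Y**3 - 2*Y**2*Z + Y*Z**2 + 3*Z**3

deg(f) = 3.
Substitute x = X/Z, y = Y/Z into f, then multiply by Z^3.
  monomial -1·x^3·y^0 ↦ -1·X^3·Y^0·Z^0.
  monomial 2·x^2·y^1 ↦ 2·X^2·Y^1·Z^0.
  monomial 3·x^2·y^0 ↦ 3·X^2·Y^0·Z^1.
  monomial -1·x^1·y^2 ↦ -1·X^1·Y^2·Z^0.
  monomial 3·x^1·y^1 ↦ 3·X^1·Y^1·Z^1.
  monomial -2·x^0·y^3 ↦ -2·X^0·Y^3·Z^0.
  monomial -2·x^0·y^2 ↦ -2·X^0·Y^2·Z^1.
  monomial 1·x^0·y^1 ↦ 1·X^0·Y^1·Z^2.
  monomial 3·x^0·y^0 ↦ 3·X^0·Y^0·Z^3.
Collecting: F(X, Y, Z) = -X**3 + 2*X**2*Y + 3*X**2*Z - X*Y**2 + 3*X*Y*Z - 2*Y**3 - 2*Y**2*Z + Y*Z**2 + 3*Z**3.


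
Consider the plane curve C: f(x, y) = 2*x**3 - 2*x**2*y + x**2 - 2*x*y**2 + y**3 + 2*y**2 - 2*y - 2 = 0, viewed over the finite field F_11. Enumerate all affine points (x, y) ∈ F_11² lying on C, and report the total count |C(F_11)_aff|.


Affine F_11-points: {(2, 9), (3, 9), (5, 8), (6, 2), (7, 3), (9, 9)}; count = 6.

For each of the 121 pairs (x, y) ∈ F_11², evaluate f(x, y) mod 11. Record the zeros.
  x = 0: [0↦9, 1↦10, 2↦10, 3↦4, 4↦9, 5↦9, 6↦10, 7↦7, 8↦6, 9↦2, 10↦1]  zeros at y ∈ ∅
  x = 1: [0↦1, 1↦9, 2↦1, 3↦5, 4↦5, 5↦7, 6↦6, 7↦8, 8↦8, 9↦1, 10↦4]  zeros at y ∈ ∅
  x = 2: [0↦7, 1↦7, 2↦9, 3↦8, 4↦10, 5↦10, 6↦3, 7↦6, 8↦3, 9↦0, 10↦3]  zeros at y ∈ {9}
  x = 3: [0↦6, 1↦5, 2↦2, 3↦3, 4↦3, 5↦8, 6↦2, 7↦2, 8↦3, 9↦0, 10↦10]  zeros at y ∈ {9}
  x = 4: [0↦10, 1↦4, 2↦3, 3↦2, 4↦7, 5↦2, 6↦4, 7↦8, 8↦9, 9↦2, 10↦4]  zeros at y ∈ ∅
  x = 5: [0↦9, 1↦5, 2↦2, 3↦6, 4↦1, 5↦4, 6↦10, 7↦3, 8↦0, 9↦7, 10↦8]  zeros at y ∈ {8}
  x = 6: [0↦4, 1↦9, 2↦0, 3↦5, 4↦8, 5↦4, 6↦10, 7↦10, 8↦10, 9↦5, 10↦1]  zeros at y ∈ {2}
  x = 7: [0↦7, 1↦6, 2↦9, 3↦0, 4↦7, 5↦3, 6↦5, 7↦8, 8↦7, 9↦8, 10↦6]  zeros at y ∈ {3}
  x = 8: [0↦8, 1↦8, 2↦8, 3↦3, 4↦10, 5↦2, 6↦7, 7↦9, 8↦3, 9↦6, 10↦2]  zeros at y ∈ ∅
  x = 9: [0↦8, 1↦5, 2↦9, 3↦4, 4↦7, 5↦2, 6↦6, 7↦3, 8↦10, 9↦0, 10↦1]  zeros at y ∈ {9}
  x = 10: [0↦8, 1↦9, 2↦2, 3↦4, 4↦10, 5↦4, 6↦3, 7↦2, 8↦7, 9↦2, 10↦4]  zeros at y ∈ ∅
Collecting zeros: affine points = {(2, 9), (3, 9), (5, 8), (6, 2), (7, 3), (9, 9)}.
Total count |C(F_11)_aff| = 6.


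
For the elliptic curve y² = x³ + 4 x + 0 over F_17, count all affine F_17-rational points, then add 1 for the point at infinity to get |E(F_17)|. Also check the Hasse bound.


Affine points = {(0, 0), (2, 4), (2, 13), (5, 3), (5, 14), (6, 6), (6, 11), (8, 0), (9, 0), (11, 7), (11, 10), (12, 5), (12, 12), (15, 1), (15, 16)}; affine count = 15; |E(F_17)| = 16.

Discriminant check: Δ ∝ 4a³ + 27b² = 4·4³ + 27·0² = 4·64 + 27·0 ≡ 1 (mod 17). Nonzero ⇒ E is nonsingular.
For each x ∈ F_17, compute rhs = x³ + 4·x + 0 mod 17, then count y ∈ F_17 with y² ≡ rhs.
  x = 0: rhs = 0, matching y values: 0 (1 points).
  x = 1: rhs = 5, matching y values: none (0 points).
  x = 2: rhs = 16, matching y values: 4, 13 (2 points).
  x = 3: rhs = 5, matching y values: none (0 points).
  x = 4: rhs = 12, matching y values: none (0 points).
  x = 5: rhs = 9, matching y values: 3, 14 (2 points).
  x = 6: rhs = 2, matching y values: 6, 11 (2 points).
  x = 7: rhs = 14, matching y values: none (0 points).
  x = 8: rhs = 0, matching y values: 0 (1 points).
  x = 9: rhs = 0, matching y values: 0 (1 points).
  x = 10: rhs = 3, matching y values: none (0 points).
  x = 11: rhs = 15, matching y values: 7, 10 (2 points).
  x = 12: rhs = 8, matching y values: 5, 12 (2 points).
  x = 13: rhs = 5, matching y values: none (0 points).
  x = 14: rhs = 12, matching y values: none (0 points).
  x = 15: rhs = 1, matching y values: 1, 16 (2 points).
  x = 16: rhs = 12, matching y values: none (0 points).
Total affine count: 15.
Full point count |E(F_17)| = 15 + 1 = 16.
Hasse bound: |16 − (17+1)| = |-2| = 2 ≤ 2√17 ≈ 8.2462 ✓.


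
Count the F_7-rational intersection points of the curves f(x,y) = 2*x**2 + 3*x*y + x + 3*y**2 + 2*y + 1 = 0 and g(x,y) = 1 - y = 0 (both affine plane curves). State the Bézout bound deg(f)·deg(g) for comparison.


Common zeros: ∅; count = 0; Bézout bound = 2.

deg(f) = 2, deg(g) = 1, so Bézout bound = 2.
Scan x ∈ F_7. For each x, list the y ∈ F_7 with f(x, y) ≡ 0 and those with g(x, y) ≡ 0 (mod 7); the common zeros in that column are the intersection.
  x = 0: f ≡ 0 at y ∈ ∅; g ≡ 0 at y ∈ {1}; common: ∅.
  x = 1: f ≡ 0 at y ∈ ∅; g ≡ 0 at y ∈ {1}; common: ∅.
  x = 2: f ≡ 0 at y ∈ {4, 5}; g ≡ 0 at y ∈ {1}; common: ∅.
  x = 3: f ≡ 0 at y ∈ {2, 6}; g ≡ 0 at y ∈ {1}; common: ∅.
  x = 4: f ≡ 0 at y ∈ {2, 5}; g ≡ 0 at y ∈ {1}; common: ∅.
  x = 5: f ≡ 0 at y ∈ {0, 6}; g ≡ 0 at y ∈ {1}; common: ∅.
  x = 6: f ≡ 0 at y ∈ ∅; g ≡ 0 at y ∈ {1}; common: ∅.
Collecting: common zeros = ∅, so the count is 0.
Comparison with the Bézout bound: 0 ≤ 2 = deg(f)·deg(g), as expected for curves with no common component (the affine F_7-count falls short of the bound because intersections may lie at infinity, over extension fields, or carry multiplicity).


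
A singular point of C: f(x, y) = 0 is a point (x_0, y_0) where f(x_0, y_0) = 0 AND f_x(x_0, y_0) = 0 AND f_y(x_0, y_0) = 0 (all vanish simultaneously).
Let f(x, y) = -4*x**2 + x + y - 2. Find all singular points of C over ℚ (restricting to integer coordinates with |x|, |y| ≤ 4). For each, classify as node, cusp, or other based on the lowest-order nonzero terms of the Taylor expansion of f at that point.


No singular points in the scanned grid; C is smooth there.

Compute partial derivatives:
  f_x = 1 - 8*x.
  f_y = 1.
f_y = 1 is a nonzero constant, so f_y never vanishes: no point (x, y) can satisfy f = f_x = f_y = 0. In particular no (x, y) ∈ {−4, ..., 4}² is singular; the curve is smooth.


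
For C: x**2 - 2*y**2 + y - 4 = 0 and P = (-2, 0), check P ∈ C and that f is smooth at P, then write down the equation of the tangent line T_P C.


Tangent line at P: -4*x + y - 8 = 0.

Step 1: f(-2, 0) = 0, so P lies on C.
Step 2: partial derivatives
  f_x(x, y) = 2*x, f_y(x, y) = 1 - 4*y.
  f_x(P) = -4, f_y(P) = 1 (gradient nonzero, so P is smooth).
Step 3: tangent line at P: -4·(x − -2) + 1·(y − 0) = 0.
Expanding: -4*x + y - 8 = 0.


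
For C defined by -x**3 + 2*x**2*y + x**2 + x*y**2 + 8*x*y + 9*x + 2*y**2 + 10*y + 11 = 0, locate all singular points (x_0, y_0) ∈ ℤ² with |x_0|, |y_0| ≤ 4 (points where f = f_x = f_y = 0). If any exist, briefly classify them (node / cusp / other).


Singular points: {(-1, -2)}; classification: cusp.

Compute partial derivatives:
  f_x = -3*x**2 + 4*x*y + 2*x + y**2 + 8*y + 9.
  f_y = 2*x**2 + 2*x*y + 8*x + 4*y + 10.
Scan x_0 ∈ {−4, ..., 4}. For each x_0, f_y(x_0, y) is a polynomial in y; find its integer roots y ∈ {−4, ..., 4}, then test f_x and f at those candidates.
  x = -4: f_y(-4, y) = 10 - 4*y; no integer root y with |y| ≤ 4.
  x = -3: f_y(-3, y) = 4 - 2*y; vanishes at y ∈ {2}. (-3, 2): f_x = -28 ≠ 0.
  x = -2: f_y(-2, y) = 2; no integer root y with |y| ≤ 4.
  x = -1: f_y(-1, y) = 2*y + 4; vanishes at y ∈ {-2}. (-1, -2): f_x = 0, f = 0 — SINGULAR.
  x = 0: f_y(0, y) = 4*y + 10; no integer root y with |y| ≤ 4.
  x = 1: f_y(1, y) = 6*y + 20; no integer root y with |y| ≤ 4.
  x = 2: f_y(2, y) = 8*y + 34; no integer root y with |y| ≤ 4.
  x = 3: f_y(3, y) = 10*y + 52; no integer root y with |y| ≤ 4.
  x = 4: f_y(4, y) = 12*y + 74; no integer root y with |y| ≤ 4.
Only singular point on the grid: (-1, -2).
Classify: substitute x = -1 + u, y = -2 + v and expand: f = -u**3 + 2*u**2*v + u*v**2 + v**2.
No constant or linear terms (consistent with a singular point). Quadratic part: v**2. Cubic part: -u**3 + 2*u**2*v + u*v**2.
The quadratic part v**2 is a perfect square, so there is a single (double) tangent line v = 0, i.e. y = -2. Restricting the cubic part to that line (v = 0) leaves -u**3 ≠ 0, so f is not divisible by v and the branch is v² ≈ u**3 to lowest order — this is a cusp.
Classification: cusp.


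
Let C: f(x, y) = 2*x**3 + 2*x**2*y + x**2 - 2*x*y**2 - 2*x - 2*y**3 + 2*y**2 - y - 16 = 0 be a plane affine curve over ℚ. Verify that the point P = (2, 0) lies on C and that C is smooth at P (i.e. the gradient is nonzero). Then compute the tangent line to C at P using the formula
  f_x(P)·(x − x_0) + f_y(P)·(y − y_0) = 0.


Tangent line at P: 26*x + 7*y - 52 = 0.

Step 1: f(2, 0) = 0, so P lies on C.
Step 2: partial derivatives
  f_x(x, y) = 6*x**2 + 4*x*y + 2*x - 2*y**2 - 2, f_y(x, y) = 2*x**2 - 4*x*y - 6*y**2 + 4*y - 1.
  f_x(P) = 26, f_y(P) = 7 (gradient nonzero, so P is smooth).
Step 3: tangent line at P: 26·(x − 2) + 7·(y − 0) = 0.
Expanding: 26*x + 7*y - 52 = 0.


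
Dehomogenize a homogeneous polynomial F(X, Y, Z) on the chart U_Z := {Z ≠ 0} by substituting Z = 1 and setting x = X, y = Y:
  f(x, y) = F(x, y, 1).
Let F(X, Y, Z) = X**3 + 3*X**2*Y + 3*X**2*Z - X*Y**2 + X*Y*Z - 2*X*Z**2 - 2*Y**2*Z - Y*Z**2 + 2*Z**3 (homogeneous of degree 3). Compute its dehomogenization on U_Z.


f(x, y) = x**3 + 3*x**2*y + 3*x**2 - x*y**2 + x*y - 2*x - 2*y**2 - y + 2

On U_Z we set Z = 1. Each monomial c·X^i·Y^j·Z^k in F becomes c·x^i·y^j·1^k = c·x^i·y^j.
Substituting Z = 1: F(X, Y, 1) = x**3 + 3*x**2*y + 3*x**2 - x*y**2 + x*y - 2*x - 2*y**2 - y + 2.
Note: deg(f) ≤ deg(F) = 3; strict inequality happens when F is divisible by Z (lost terms).


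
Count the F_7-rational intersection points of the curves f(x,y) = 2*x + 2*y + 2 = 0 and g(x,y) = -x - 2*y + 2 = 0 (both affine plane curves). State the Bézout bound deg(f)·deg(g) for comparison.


Common zeros: {(3, 3)}; count = 1; Bézout bound = 1.

deg(f) = 1, deg(g) = 1, so Bézout bound = 1.
Scan x ∈ F_7. For each x, list the y ∈ F_7 with f(x, y) ≡ 0 and those with g(x, y) ≡ 0 (mod 7); the common zeros in that column are the intersection.
  x = 0: f ≡ 0 at y ∈ {6}; g ≡ 0 at y ∈ {1}; common: ∅.
  x = 1: f ≡ 0 at y ∈ {5}; g ≡ 0 at y ∈ {4}; common: ∅.
  x = 2: f ≡ 0 at y ∈ {4}; g ≡ 0 at y ∈ {0}; common: ∅.
  x = 3: f ≡ 0 at y ∈ {3}; g ≡ 0 at y ∈ {3}; common: {3}.
  x = 4: f ≡ 0 at y ∈ {2}; g ≡ 0 at y ∈ {6}; common: ∅.
  x = 5: f ≡ 0 at y ∈ {1}; g ≡ 0 at y ∈ {2}; common: ∅.
  x = 6: f ≡ 0 at y ∈ {0}; g ≡ 0 at y ∈ {5}; common: ∅.
Collecting: common zeros = {(3, 3)}, so the count is 1.
Comparison with the Bézout bound: 1 ≤ 1 = deg(f)·deg(g), as expected for curves with no common component (the bound is attained).


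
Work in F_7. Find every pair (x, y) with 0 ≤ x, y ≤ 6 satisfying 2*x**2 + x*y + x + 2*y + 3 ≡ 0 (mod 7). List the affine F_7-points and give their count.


Affine F_7-points: {(0, 2), (1, 5), (2, 2), (3, 5), (4, 4), (6, 3)}; count = 6.

For each of the 49 pairs (x, y) ∈ F_7², evaluate f(x, y) mod 7. Record the zeros.
  x = 0: [0↦3, 1↦5, 2↦0, 3↦2, 4↦4, 5↦6, 6↦1]  zeros at y ∈ {2}
  x = 1: [0↦6, 1↦2, 2↦5, 3↦1, 4↦4, 5↦0, 6↦3]  zeros at y ∈ {5}
  x = 2: [0↦6, 1↦3, 2↦0, 3↦4, 4↦1, 5↦5, 6↦2]  zeros at y ∈ {2}
  x = 3: [0↦3, 1↦1, 2↦6, 3↦4, 4↦2, 5↦0, 6↦5]  zeros at y ∈ {5}
  x = 4: [0↦4, 1↦3, 2↦2, 3↦1, 4↦0, 5↦6, 6↦5]  zeros at y ∈ {4}
  x = 5: [0↦2, 1↦2, 2↦2, 3↦2, 4↦2, 5↦2, 6↦2]  zeros at y ∈ ∅
  x = 6: [0↦4, 1↦5, 2↦6, 3↦0, 4↦1, 5↦2, 6↦3]  zeros at y ∈ {3}
Collecting zeros: affine points = {(0, 2), (1, 5), (2, 2), (3, 5), (4, 4), (6, 3)}.
Total count |C(F_7)_aff| = 6.


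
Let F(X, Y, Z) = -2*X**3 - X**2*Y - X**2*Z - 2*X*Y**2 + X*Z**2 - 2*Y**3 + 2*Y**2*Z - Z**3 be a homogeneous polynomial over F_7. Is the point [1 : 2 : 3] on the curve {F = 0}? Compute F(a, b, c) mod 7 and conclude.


F(1,2,3) ≡ 3 (mod 7); P is NOT on the curve.

Evaluate F(1, 2, 3) term-by-term (mod 7).
  -2*X**3 ↦ -2·1·1·1 = -2
  -X**2*Y ↦ -1·1·2·1 = -2
  -X**2*Z ↦ -1·1·1·3 = -3
  -2*X*Y**2 ↦ -2·1·4·1 = -8
  X*Z**2 ↦ 1·1·1·9 = 9
  -2*Y**3 ↦ -2·1·8·1 = -16
  2*Y**2*Z ↦ 2·1·4·3 = 24
  -Z**3 ↦ -1·1·1·27 = -27
Sum: F(1, 2, 3) = (-2) + (-2) + (-3) + (-8) + (9) + (-16) + (24) + (-27) = -25.
Reducing mod 7: -25 ≡ 3 (mod 7).
Since F(a, b, c) ≡ 3 ≠ 0 (mod 7), P does NOT lie on the curve.


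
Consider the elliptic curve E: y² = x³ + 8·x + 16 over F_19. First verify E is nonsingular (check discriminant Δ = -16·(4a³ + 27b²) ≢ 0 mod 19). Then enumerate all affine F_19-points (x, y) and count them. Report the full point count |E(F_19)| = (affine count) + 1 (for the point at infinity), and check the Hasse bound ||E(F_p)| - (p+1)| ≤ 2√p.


Affine points = {(0, 4), (0, 15), (1, 5), (1, 14), (4, 6), (4, 13), (7, 4), (7, 15), (9, 0), (12, 4), (12, 15), (17, 7), (17, 12), (18, 8), (18, 11)}; affine count = 15; |E(F_19)| = 16.

Discriminant check: Δ ∝ 4a³ + 27b² = 4·8³ + 27·16² = 4·512 + 27·256 ≡ 11 (mod 19). Nonzero ⇒ E is nonsingular.
For each x ∈ F_19, compute rhs = x³ + 8·x + 16 mod 19, then count y ∈ F_19 with y² ≡ rhs.
  x = 0: rhs = 16, matching y values: 4, 15 (2 points).
  x = 1: rhs = 6, matching y values: 5, 14 (2 points).
  x = 2: rhs = 2, matching y values: none (0 points).
  x = 3: rhs = 10, matching y values: none (0 points).
  x = 4: rhs = 17, matching y values: 6, 13 (2 points).
  x = 5: rhs = 10, matching y values: none (0 points).
  x = 6: rhs = 14, matching y values: none (0 points).
  x = 7: rhs = 16, matching y values: 4, 15 (2 points).
  x = 8: rhs = 3, matching y values: none (0 points).
  x = 9: rhs = 0, matching y values: 0 (1 points).
  x = 10: rhs = 13, matching y values: none (0 points).
  x = 11: rhs = 10, matching y values: none (0 points).
  x = 12: rhs = 16, matching y values: 4, 15 (2 points).
  x = 13: rhs = 18, matching y values: none (0 points).
  x = 14: rhs = 3, matching y values: none (0 points).
  x = 15: rhs = 15, matching y values: none (0 points).
  x = 16: rhs = 3, matching y values: none (0 points).
  x = 17: rhs = 11, matching y values: 7, 12 (2 points).
  x = 18: rhs = 7, matching y values: 8, 11 (2 points).
Total affine count: 15.
Full point count |E(F_19)| = 15 + 1 = 16.
Hasse bound: |16 − (19+1)| = |-4| = 4 ≤ 2√19 ≈ 8.7178 ✓.


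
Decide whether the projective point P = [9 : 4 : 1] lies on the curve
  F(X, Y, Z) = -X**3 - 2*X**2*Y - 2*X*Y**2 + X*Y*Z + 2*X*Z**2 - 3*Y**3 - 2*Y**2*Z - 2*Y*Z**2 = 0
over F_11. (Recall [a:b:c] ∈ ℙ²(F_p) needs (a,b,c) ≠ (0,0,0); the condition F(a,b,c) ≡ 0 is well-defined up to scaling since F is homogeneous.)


F(9,4,1) ≡ 5 (mod 11); P is NOT on the curve.

Evaluate F(9, 4, 1) term-by-term (mod 11).
  -X**3 ↦ -1·729·1·1 = -729
  -2*X**2*Y ↦ -2·81·4·1 = -648
  -2*X*Y**2 ↦ -2·9·16·1 = -288
  X*Y*Z ↦ 1·9·4·1 = 36
  2*X*Z**2 ↦ 2·9·1·1 = 18
  -3*Y**3 ↦ -3·1·64·1 = -192
  -2*Y**2*Z ↦ -2·1·16·1 = -32
  -2*Y*Z**2 ↦ -2·1·4·1 = -8
Sum: F(9, 4, 1) = (-729) + (-648) + (-288) + (36) + (18) + (-192) + (-32) + (-8) = -1843.
Reducing mod 11: -1843 ≡ 5 (mod 11).
Since F(a, b, c) ≡ 5 ≠ 0 (mod 11), P does NOT lie on the curve.


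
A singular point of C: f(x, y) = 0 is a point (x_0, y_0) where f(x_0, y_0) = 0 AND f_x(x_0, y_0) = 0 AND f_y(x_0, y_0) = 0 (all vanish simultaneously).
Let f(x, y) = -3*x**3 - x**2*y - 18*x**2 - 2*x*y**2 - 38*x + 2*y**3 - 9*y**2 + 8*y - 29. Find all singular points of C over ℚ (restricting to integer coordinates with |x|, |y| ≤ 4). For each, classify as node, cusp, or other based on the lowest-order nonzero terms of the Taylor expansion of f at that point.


Singular points: {(-2, 1)}; classification: node.

Compute partial derivatives:
  f_x = -9*x**2 - 2*x*y - 36*x - 2*y**2 - 38.
  f_y = -x**2 - 4*x*y + 6*y**2 - 18*y + 8.
Scan x_0 ∈ {−4, ..., 4}. For each x_0, f_y(x_0, y) is a polynomial in y; find its integer roots y ∈ {−4, ..., 4}, then test f_x and f at those candidates.
  x = -4: f_y(-4, y) = 6*y**2 - 2*y - 8; vanishes at y ∈ {-1}. (-4, -1): f_x = -48 ≠ 0.
  x = -3: f_y(-3, y) = 6*y**2 - 6*y - 1; no integer root y with |y| ≤ 4.
  x = -2: f_y(-2, y) = 6*y**2 - 10*y + 4; vanishes at y ∈ {1}. (-2, 1): f_x = 0, f = 0 — SINGULAR.
  x = -1: f_y(-1, y) = 6*y**2 - 14*y + 7; no integer root y with |y| ≤ 4.
  x = 0: f_y(0, y) = 6*y**2 - 18*y + 8; no integer root y with |y| ≤ 4.
  x = 1: f_y(1, y) = 6*y**2 - 22*y + 7; no integer root y with |y| ≤ 4.
  x = 2: f_y(2, y) = 6*y**2 - 26*y + 4; no integer root y with |y| ≤ 4.
  x = 3: f_y(3, y) = 6*y**2 - 30*y - 1; no integer root y with |y| ≤ 4.
  x = 4: f_y(4, y) = 6*y**2 - 34*y - 8; no integer root y with |y| ≤ 4.
Only singular point on the grid: (-2, 1).
Classify: substitute x = -2 + u, y = 1 + v and expand: f = -3*u**3 - u**2*v - u**2 - 2*u*v**2 + 2*v**3 + v**2.
No constant or linear terms (consistent with a singular point). Quadratic part: -u**2 + v**2. Cubic part: -3*u**3 - u**2*v - 2*u*v**2 + 2*v**3.
The quadratic part v**2 - u**2 = (v − u)(v + u) splits into two distinct linear factors, so there are two distinct tangent lines y − 1 = ±(x − -2) — this is a node (ordinary double point).
Classification: node.


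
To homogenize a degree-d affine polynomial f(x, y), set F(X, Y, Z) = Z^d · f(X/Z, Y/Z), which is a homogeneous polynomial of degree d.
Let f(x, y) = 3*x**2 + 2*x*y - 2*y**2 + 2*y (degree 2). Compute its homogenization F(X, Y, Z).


F(X, Y, Z) = 3*X**2 + 2*X*Y - 2*Y**2 + 2*Y*Z

deg(f) = 2.
Substitute x = X/Z, y = Y/Z into f, then multiply by Z^2.
  monomial 3·x^2·y^0 ↦ 3·X^2·Y^0·Z^0.
  monomial 2·x^1·y^1 ↦ 2·X^1·Y^1·Z^0.
  monomial -2·x^0·y^2 ↦ -2·X^0·Y^2·Z^0.
  monomial 2·x^0·y^1 ↦ 2·X^0·Y^1·Z^1.
Collecting: F(X, Y, Z) = 3*X**2 + 2*X*Y - 2*Y**2 + 2*Y*Z.


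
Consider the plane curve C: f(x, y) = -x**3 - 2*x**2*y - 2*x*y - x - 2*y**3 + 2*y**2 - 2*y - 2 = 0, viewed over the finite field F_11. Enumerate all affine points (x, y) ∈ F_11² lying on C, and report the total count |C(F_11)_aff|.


Affine F_11-points: {(0, 3), (0, 6), (3, 9), (4, 6), (5, 0), (5, 2), (5, 10), (6, 6), (7, 0), (7, 5), (7, 7), (8, 5), (9, 9), (10, 0)}; count = 14.

For each of the 121 pairs (x, y) ∈ F_11², evaluate f(x, y) mod 11. Record the zeros.
  x = 0: [0↦9, 1↦7, 2↦8, 3↦0, 4↦4, 5↦8, 6↦0, 7↦1, 8↦10, 9↦4, 10↦4]  zeros at y ∈ {3, 6}
  x = 1: [0↦7, 1↦1, 2↦9, 3↦8, 4↦8, 5↦8, 6↦7, 7↦4, 8↦9, 9↦10, 10↦6]  zeros at y ∈ ∅
  x = 2: [0↦10, 1↦7, 2↦7, 3↦9, 4↦1, 5↦4, 6↦6, 7↦6, 8↦3, 9↦7, 10↦6]  zeros at y ∈ ∅
  x = 3: [0↦1, 1↦8, 2↦7, 3↦8, 4↦10, 5↦1, 6↦2, 7↦1, 8↦8, 9↦0, 10↦9]  zeros at y ∈ {9}
  x = 4: [0↦7, 1↦9, 2↦3, 3↦10, 4↦7, 5↦4, 6↦0, 7↦5, 8↦7, 9↦5, 10↦9]  zeros at y ∈ {6}
  x = 5: [0↦0, 1↦4, 2↦0, 3↦9, 4↦8, 5↦7, 6↦5, 7↦1, 8↦5, 9↦5, 10↦0]  zeros at y ∈ {0, 2, 10}
  x = 6: [0↦7, 1↦9, 2↦3, 3↦10, 4↦7, 5↦4, 6↦0, 7↦5, 8↦7, 9↦5, 10↦9]  zeros at y ∈ {6}
  x = 7: [0↦0, 1↦7, 2↦6, 3↦7, 4↦9, 5↦0, 6↦1, 7↦0, 8↦7, 9↦10, 10↦8]  zeros at y ∈ {0, 5, 7}
  x = 8: [0↦6, 1↦3, 2↦3, 3↦5, 4↦8, 5↦0, 6↦2, 7↦2, 8↦10, 9↦3, 10↦2]  zeros at y ∈ {5}
  x = 9: [0↦8, 1↦2, 2↦10, 3↦9, 4↦9, 5↦9, 6↦8, 7↦5, 8↦10, 9↦0, 10↦7]  zeros at y ∈ {9}
  x = 10: [0↦0, 1↦9, 2↦10, 3↦2, 4↦6, 5↦10, 6↦2, 7↦3, 8↦1, 9↦6, 10↦6]  zeros at y ∈ {0}
Collecting zeros: affine points = {(0, 3), (0, 6), (3, 9), (4, 6), (5, 0), (5, 2), (5, 10), (6, 6), (7, 0), (7, 5), (7, 7), (8, 5), (9, 9), (10, 0)}.
Total count |C(F_11)_aff| = 14.


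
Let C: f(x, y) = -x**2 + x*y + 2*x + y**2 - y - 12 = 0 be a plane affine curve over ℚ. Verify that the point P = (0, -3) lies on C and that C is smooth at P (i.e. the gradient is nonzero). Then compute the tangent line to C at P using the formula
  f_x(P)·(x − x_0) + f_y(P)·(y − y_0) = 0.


Tangent line at P: -x - 7*y - 21 = 0.

Step 1: f(0, -3) = 0, so P lies on C.
Step 2: partial derivatives
  f_x(x, y) = -2*x + y + 2, f_y(x, y) = x + 2*y - 1.
  f_x(P) = -1, f_y(P) = -7 (gradient nonzero, so P is smooth).
Step 3: tangent line at P: -1·(x − 0) + -7·(y − -3) = 0.
Expanding: -x - 7*y - 21 = 0.


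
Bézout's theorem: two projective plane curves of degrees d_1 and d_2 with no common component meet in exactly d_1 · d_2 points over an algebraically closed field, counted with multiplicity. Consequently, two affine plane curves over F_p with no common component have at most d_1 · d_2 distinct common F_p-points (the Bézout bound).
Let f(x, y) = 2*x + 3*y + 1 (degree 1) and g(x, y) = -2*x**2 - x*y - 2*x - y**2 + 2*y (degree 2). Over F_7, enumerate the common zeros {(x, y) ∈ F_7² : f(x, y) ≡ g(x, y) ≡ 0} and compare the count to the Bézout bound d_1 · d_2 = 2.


Common zeros: {(0, 2), (2, 3)}; count = 2; Bézout bound = 2.

deg(f) = 1, deg(g) = 2, so Bézout bound = 2.
Scan x ∈ F_7. For each x, list the y ∈ F_7 with f(x, y) ≡ 0 and those with g(x, y) ≡ 0 (mod 7); the common zeros in that column are the intersection.
  x = 0: f ≡ 0 at y ∈ {2}; g ≡ 0 at y ∈ {0, 2}; common: {2}.
  x = 1: f ≡ 0 at y ∈ {6}; g ≡ 0 at y ∈ ∅; common: ∅.
  x = 2: f ≡ 0 at y ∈ {3}; g ≡ 0 at y ∈ {3, 4}; common: {3}.
  x = 3: f ≡ 0 at y ∈ {0}; g ≡ 0 at y ∈ ∅; common: ∅.
  x = 4: f ≡ 0 at y ∈ {4}; g ≡ 0 at y ∈ ∅; common: ∅.
  x = 5: f ≡ 0 at y ∈ {1}; g ≡ 0 at y ∈ {2}; common: ∅.
  x = 6: f ≡ 0 at y ∈ {5}; g ≡ 0 at y ∈ {0, 3}; common: ∅.
Collecting: common zeros = {(0, 2), (2, 3)}, so the count is 2.
Comparison with the Bézout bound: 2 ≤ 2 = deg(f)·deg(g), as expected for curves with no common component (the bound is attained).
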